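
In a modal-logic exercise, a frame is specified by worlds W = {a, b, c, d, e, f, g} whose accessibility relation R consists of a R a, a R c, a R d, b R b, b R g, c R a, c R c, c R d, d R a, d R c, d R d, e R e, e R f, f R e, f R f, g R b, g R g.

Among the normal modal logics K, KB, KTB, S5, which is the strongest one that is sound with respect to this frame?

Symmetric (axiom B): yes — every pair in R has its reverse in R.
Reflexive (axiom T): yes — every world is R-related to itself.
Euclidean (axiom 5): yes — any two successors of a common world are R-related.
So F validates K, KB, KTB, S5. The strongest is S5.

S5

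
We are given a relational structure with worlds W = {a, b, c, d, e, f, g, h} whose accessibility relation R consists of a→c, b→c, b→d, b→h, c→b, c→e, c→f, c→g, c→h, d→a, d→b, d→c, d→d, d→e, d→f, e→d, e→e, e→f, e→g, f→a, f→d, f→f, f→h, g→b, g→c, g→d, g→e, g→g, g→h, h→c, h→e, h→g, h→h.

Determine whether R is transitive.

Transitive: no — a R c and c R b, but not a R b.

No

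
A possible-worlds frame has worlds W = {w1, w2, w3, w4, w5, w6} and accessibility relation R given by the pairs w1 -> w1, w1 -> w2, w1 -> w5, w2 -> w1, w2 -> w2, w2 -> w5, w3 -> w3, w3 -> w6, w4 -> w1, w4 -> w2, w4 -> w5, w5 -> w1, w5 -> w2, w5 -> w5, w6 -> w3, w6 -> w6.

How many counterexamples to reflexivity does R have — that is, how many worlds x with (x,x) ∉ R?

Enumerating: w4.

1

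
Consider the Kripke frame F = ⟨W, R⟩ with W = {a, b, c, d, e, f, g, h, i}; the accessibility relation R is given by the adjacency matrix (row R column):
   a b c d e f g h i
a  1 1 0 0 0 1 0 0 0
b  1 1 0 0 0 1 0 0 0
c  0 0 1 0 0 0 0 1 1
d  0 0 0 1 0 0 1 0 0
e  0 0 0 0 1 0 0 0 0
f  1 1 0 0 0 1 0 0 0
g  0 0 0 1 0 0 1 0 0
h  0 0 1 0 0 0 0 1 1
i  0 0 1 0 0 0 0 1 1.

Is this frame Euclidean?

Euclidean: yes — any two successors of a common world are R-related.

Yes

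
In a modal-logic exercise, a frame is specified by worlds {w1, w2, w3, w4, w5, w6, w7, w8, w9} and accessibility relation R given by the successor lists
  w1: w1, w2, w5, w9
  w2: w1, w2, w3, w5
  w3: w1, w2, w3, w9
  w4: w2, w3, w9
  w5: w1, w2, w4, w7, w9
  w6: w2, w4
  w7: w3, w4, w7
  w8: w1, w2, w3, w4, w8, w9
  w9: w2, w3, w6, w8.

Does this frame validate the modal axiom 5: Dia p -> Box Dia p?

No

The schema 5 characterises exactly the Euclidean frames.
Euclidean: no — w1 R w2 and w1 R w9, but not w2 R w9.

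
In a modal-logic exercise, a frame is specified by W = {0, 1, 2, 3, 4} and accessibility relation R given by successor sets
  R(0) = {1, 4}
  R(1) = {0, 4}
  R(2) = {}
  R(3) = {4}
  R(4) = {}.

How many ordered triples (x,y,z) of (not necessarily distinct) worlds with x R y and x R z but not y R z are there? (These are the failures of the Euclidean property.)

7

Enumerating: (0,1,1), (0,4,1), (0,4,4), (1,0,0), (1,4,0), (1,4,4), (3,4,4).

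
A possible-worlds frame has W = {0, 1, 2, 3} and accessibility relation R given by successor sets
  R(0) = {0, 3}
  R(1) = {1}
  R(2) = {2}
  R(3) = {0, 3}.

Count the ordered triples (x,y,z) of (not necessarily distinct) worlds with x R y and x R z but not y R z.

0

R is Euclidean; there are no such tuples.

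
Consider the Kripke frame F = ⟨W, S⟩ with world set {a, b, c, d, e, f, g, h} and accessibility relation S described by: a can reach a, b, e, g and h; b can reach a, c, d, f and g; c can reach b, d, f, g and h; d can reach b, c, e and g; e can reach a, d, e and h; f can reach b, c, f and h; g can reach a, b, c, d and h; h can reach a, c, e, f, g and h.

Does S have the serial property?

Yes

Serial: yes — every world has a successor (e.g. a S a).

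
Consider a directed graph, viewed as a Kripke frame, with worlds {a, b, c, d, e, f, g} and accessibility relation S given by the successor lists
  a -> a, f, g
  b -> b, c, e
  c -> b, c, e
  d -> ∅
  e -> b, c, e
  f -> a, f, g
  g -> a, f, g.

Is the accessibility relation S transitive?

Yes

Transitive: yes — every two-step S-path is closed by a direct edge.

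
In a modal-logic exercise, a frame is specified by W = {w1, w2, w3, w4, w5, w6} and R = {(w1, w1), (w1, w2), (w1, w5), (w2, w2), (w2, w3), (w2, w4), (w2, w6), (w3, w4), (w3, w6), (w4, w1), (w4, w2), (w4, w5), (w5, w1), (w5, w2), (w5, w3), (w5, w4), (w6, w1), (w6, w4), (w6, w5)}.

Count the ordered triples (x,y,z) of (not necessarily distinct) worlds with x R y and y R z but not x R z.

27

Enumerating: (w1,w2,w3), (w1,w2,w4), (w1,w2,w6), (w1,w5,w3), (w1,w5,w4), (w2,w4,w1), (w2,w4,w5), (w2,w6,w1), (w2,w6,w5), (w3,w4,w1), (w3,w4,w2), (w3,w4,w5), … and 15 more.
Total: 27.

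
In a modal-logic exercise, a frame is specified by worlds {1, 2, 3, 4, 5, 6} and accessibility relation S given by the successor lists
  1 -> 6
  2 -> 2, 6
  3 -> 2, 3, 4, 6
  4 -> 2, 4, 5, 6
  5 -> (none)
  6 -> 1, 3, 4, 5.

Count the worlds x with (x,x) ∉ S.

3

Enumerating: 1, 5, 6.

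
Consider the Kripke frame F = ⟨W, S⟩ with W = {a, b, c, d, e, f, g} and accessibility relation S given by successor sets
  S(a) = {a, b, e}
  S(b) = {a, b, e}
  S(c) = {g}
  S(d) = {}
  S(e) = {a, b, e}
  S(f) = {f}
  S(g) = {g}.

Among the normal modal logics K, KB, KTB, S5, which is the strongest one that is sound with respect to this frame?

K

Symmetric (axiom B): no — c S g but not g S c.
Reflexive (axiom T): no — c is not related to itself.
Euclidean (axiom 5): yes — any two successors of a common world are S-related.
So F validates K; KB would additionally require S to be symmetric. The strongest is K.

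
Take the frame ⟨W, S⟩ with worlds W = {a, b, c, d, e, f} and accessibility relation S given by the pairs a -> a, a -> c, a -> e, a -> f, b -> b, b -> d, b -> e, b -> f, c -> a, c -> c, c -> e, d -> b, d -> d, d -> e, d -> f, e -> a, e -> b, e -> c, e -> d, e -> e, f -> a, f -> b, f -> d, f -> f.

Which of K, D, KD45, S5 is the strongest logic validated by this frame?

Serial (axiom D): yes — every world has a successor (e.g. a S a).
Euclidean (axiom 5): no — a S c and a S f, but not c S f.
Transitive (axiom 4): no — a S e and e S b, but not a S b.
Reflexive (axiom T): yes — every world is S-related to itself.
So F validates K, D; KD45 would additionally require S to be Euclidean and transitive. The strongest is D.

D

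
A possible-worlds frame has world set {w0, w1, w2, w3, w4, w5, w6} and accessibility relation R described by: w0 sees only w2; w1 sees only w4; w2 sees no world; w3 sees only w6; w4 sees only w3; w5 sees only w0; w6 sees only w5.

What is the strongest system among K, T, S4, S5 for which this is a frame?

Reflexive (axiom T): no — w0 is not related to itself.
Transitive (axiom 4): no — w1 R w4 and w4 R w3, but not w1 R w3.
Euclidean (axiom 5): no — w0 R w2 and w0 R w2, but not w2 R w2.
So F validates K; T would additionally require R to be reflexive. The strongest is K.

K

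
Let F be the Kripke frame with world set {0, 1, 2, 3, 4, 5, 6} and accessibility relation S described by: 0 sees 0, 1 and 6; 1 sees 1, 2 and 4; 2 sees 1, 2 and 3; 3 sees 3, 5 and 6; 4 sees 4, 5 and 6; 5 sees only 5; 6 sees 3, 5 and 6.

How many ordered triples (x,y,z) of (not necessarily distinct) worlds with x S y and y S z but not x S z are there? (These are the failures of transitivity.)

11

Enumerating: (0,1,2), (0,1,4), (0,6,3), (0,6,5), (1,2,3), (1,4,5), (1,4,6), (2,1,4), (2,3,5), (2,3,6), (4,6,3).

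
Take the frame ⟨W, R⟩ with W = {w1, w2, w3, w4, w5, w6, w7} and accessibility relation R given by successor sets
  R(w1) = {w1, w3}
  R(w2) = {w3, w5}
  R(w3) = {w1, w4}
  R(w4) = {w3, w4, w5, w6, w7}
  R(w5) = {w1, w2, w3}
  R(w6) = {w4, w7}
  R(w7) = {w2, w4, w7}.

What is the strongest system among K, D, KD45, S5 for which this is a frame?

D

Serial (axiom D): yes — every world has a successor (e.g. w1 R w1).
Euclidean (axiom 5): no — w2 R w3 and w2 R w5, but not w3 R w5.
Transitive (axiom 4): no — w1 R w3 and w3 R w4, but not w1 R w4.
Reflexive (axiom T): no — w2 is not related to itself.
So F validates K, D; KD45 would additionally require R to be Euclidean and transitive. The strongest is D.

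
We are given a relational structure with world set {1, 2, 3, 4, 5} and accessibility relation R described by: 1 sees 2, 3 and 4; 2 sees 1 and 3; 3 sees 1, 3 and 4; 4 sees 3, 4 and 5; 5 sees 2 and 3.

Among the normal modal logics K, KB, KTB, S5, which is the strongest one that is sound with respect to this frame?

K

Symmetric (axiom B): no — 1 R 4 but not 4 R 1.
Reflexive (axiom T): no — 1 is not related to itself.
Euclidean (axiom 5): no — 1 R 2 and 1 R 4, but not 2 R 4.
So F validates K; KB would additionally require R to be symmetric. The strongest is K.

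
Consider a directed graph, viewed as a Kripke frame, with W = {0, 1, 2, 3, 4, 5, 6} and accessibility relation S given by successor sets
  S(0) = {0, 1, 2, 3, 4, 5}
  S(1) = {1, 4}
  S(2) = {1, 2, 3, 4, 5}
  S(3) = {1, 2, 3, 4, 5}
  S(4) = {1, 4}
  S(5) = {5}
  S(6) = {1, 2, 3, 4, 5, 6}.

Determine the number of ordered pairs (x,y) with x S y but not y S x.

Enumerating: (0,1), (0,2), (0,3), (0,4), (0,5), (2,1), (2,4), (2,5), (3,1), (3,4), (3,5), (6,1), (6,2), (6,3), (6,4), (6,5).

16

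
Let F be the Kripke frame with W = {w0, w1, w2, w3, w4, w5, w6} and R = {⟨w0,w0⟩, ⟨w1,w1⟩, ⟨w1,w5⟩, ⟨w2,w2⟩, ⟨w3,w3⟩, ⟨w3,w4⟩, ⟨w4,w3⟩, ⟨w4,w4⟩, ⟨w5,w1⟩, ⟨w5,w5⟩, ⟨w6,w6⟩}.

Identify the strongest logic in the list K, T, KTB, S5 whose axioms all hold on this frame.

S5

Reflexive (axiom T): yes — every world is R-related to itself.
Symmetric (axiom B): yes — every pair in R has its reverse in R.
Euclidean (axiom 5): yes — any two successors of a common world are R-related.
So F validates K, T, KTB, S5. The strongest is S5.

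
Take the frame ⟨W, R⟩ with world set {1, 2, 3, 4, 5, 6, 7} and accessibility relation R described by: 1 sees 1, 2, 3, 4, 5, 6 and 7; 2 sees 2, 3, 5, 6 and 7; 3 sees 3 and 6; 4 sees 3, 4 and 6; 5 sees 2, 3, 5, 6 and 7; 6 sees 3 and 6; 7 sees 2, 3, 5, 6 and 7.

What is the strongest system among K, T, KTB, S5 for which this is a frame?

T

Reflexive (axiom T): yes — every world is R-related to itself.
Symmetric (axiom B): no — 1 R 2 but not 2 R 1.
Euclidean (axiom 5): no — 1 R 2 and 1 R 4, but not 2 R 4.
So F validates K, T; KTB would additionally require R to be symmetric. The strongest is T.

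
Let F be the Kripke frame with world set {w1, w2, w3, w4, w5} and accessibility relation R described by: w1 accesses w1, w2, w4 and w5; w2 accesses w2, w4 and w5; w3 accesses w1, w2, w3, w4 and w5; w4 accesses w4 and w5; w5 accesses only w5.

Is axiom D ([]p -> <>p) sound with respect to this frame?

Yes

Axiom D corresponds to the accessibility relation being serial.
Serial: yes — every world has a successor (e.g. w1 R w1).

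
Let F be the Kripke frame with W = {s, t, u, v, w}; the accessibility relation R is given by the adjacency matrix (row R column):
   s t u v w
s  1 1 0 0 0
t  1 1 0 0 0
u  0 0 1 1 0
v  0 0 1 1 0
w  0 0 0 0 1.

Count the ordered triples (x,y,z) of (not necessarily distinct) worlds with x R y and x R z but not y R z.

0

R is Euclidean; there are no such tuples.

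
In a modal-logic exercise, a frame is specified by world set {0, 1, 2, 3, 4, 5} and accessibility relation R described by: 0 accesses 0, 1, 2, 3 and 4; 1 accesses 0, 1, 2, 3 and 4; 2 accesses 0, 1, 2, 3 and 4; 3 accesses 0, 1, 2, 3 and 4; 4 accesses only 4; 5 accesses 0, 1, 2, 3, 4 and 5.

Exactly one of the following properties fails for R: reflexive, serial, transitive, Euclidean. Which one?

Reflexive: yes — every world is R-related to itself.
Serial: yes — every world has a successor (e.g. 0 R 0).
Transitive: yes — every two-step R-path is closed by a direct edge.
Euclidean: no — 0 R 4 and 0 R 1, but not 4 R 1.
Only Euclidean fails.

Euclidean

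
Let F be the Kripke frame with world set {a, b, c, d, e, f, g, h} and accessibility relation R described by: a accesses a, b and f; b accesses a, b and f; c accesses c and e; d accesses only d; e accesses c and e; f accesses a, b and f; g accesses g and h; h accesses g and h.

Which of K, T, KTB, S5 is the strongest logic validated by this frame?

S5

Reflexive (axiom T): yes — every world is R-related to itself.
Symmetric (axiom B): yes — every pair in R has its reverse in R.
Euclidean (axiom 5): yes — any two successors of a common world are R-related.
So F validates K, T, KTB, S5. The strongest is S5.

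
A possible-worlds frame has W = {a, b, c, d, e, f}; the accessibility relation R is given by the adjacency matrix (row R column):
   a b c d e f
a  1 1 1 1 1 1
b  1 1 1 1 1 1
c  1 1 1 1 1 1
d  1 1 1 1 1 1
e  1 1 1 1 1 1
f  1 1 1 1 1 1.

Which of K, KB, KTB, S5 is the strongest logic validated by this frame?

S5

Symmetric (axiom B): yes — every pair in R has its reverse in R.
Reflexive (axiom T): yes — every world is R-related to itself.
Euclidean (axiom 5): yes — any two successors of a common world are R-related.
So F validates K, KB, KTB, S5. The strongest is S5.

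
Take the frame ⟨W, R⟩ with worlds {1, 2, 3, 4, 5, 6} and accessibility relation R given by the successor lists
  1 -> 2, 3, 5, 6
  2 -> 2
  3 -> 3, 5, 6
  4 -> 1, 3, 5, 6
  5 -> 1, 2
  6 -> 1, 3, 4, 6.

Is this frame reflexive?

Reflexive: no — 1 is not related to itself.

No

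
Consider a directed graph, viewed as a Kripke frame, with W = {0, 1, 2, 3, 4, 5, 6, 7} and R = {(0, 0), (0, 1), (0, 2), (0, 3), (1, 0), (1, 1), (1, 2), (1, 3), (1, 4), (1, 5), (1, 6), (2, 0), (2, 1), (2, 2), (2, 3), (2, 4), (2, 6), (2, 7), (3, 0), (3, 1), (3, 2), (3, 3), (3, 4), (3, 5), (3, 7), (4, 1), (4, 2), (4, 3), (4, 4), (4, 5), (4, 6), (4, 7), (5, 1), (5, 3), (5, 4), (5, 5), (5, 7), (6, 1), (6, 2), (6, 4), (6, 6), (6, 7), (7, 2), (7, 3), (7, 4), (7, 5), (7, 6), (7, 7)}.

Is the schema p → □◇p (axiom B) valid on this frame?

The schema B characterises exactly the symmetric frames.
Symmetric: yes — every pair in R has its reverse in R.

Yes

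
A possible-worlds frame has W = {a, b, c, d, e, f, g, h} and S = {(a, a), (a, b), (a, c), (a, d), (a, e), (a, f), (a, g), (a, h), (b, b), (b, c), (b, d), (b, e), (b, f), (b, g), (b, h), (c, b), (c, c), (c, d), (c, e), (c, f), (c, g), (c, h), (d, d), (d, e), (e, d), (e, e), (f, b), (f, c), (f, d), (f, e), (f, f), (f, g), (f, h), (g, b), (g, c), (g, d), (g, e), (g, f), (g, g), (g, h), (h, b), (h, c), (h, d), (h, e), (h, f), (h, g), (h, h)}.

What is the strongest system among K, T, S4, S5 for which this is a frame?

S4

Reflexive (axiom T): yes — every world is S-related to itself.
Transitive (axiom 4): yes — every two-step S-path is closed by a direct edge.
Euclidean (axiom 5): no — a S d and a S b, but not d S b.
So F validates K, T, S4; S5 would additionally require S to be Euclidean. The strongest is S4.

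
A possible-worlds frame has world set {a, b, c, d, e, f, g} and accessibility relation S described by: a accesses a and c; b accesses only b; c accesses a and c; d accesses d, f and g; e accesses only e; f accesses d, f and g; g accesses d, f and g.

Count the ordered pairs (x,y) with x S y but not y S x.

0

S is symmetric; there are no such tuples.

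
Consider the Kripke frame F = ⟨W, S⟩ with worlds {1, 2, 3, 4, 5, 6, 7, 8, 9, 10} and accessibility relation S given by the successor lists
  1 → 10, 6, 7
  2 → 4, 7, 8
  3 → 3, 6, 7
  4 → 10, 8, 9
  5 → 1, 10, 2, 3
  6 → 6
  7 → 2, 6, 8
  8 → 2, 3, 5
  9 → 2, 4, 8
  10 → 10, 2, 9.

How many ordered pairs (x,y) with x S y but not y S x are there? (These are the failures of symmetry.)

20

Enumerating: (1,10), (1,6), (1,7), (10,2), (10,9), (2,4), (3,6), (3,7), (4,10), (4,8), (5,1), (5,10), … and 8 more.
Total: 20.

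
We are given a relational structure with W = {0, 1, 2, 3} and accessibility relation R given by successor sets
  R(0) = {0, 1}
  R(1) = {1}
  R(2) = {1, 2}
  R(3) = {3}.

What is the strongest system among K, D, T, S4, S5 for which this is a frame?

Serial (axiom D): yes — every world has a successor (e.g. 0 R 0).
Reflexive (axiom T): yes — every world is R-related to itself.
Transitive (axiom 4): yes — every two-step R-path is closed by a direct edge.
Euclidean (axiom 5): no — 0 R 1 and 0 R 0, but not 1 R 0.
So F validates K, D, T, S4; S5 would additionally require R to be Euclidean. The strongest is S4.

S4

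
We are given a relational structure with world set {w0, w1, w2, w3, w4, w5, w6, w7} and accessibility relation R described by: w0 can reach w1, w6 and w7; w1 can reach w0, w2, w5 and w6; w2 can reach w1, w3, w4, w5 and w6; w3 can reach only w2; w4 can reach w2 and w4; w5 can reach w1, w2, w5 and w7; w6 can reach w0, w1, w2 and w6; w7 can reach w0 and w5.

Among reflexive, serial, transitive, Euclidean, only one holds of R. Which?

serial

Reflexive: no — w0 is not related to itself.
Serial: yes — every world has a successor (e.g. w0 R w1).
Transitive: no — w0 R w1 and w1 R w2, but not w0 R w2.
Euclidean: no — w0 R w1 and w0 R w7, but not w1 R w7.
Only serial holds.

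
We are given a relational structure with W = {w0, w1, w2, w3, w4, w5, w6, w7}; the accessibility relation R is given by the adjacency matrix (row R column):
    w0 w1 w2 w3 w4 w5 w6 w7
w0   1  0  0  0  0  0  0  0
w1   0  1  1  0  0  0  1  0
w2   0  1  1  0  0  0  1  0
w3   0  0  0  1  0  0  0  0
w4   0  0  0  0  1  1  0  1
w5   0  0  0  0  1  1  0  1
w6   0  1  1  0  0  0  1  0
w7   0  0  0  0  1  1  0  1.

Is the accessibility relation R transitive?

Yes

Transitive: yes — every two-step R-path is closed by a direct edge.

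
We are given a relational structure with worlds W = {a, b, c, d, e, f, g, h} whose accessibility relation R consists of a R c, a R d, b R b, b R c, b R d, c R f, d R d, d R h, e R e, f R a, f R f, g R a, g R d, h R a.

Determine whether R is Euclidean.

Euclidean: no — a R c and a R d, but not c R d.

No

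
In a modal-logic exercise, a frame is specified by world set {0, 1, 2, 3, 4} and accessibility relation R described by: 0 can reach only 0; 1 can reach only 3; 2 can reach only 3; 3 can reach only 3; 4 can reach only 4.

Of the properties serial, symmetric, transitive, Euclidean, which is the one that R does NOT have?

symmetric

Serial: yes — every world has a successor (e.g. 0 R 0).
Symmetric: no — 1 R 3 but not 3 R 1.
Transitive: yes — every two-step R-path is closed by a direct edge.
Euclidean: yes — any two successors of a common world are R-related.
Only symmetric fails.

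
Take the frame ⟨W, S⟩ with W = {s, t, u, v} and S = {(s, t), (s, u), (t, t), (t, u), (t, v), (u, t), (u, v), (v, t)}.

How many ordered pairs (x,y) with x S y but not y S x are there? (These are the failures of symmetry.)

3

Enumerating: (s,t), (s,u), (u,v).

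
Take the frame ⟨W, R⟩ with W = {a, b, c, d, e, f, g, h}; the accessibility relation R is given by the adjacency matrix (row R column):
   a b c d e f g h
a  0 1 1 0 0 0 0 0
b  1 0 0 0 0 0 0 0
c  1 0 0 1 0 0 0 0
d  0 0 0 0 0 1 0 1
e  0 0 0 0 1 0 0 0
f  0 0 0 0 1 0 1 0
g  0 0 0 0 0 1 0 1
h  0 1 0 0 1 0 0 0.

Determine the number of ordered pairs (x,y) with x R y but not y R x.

Enumerating: (c,d), (d,f), (d,h), (f,e), (g,h), (h,b), (h,e).

7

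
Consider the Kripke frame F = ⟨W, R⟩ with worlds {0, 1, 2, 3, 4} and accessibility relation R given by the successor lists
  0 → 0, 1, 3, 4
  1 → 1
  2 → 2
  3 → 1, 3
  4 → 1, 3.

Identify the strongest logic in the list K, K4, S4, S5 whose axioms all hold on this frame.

K4

Transitive (axiom 4): yes — every two-step R-path is closed by a direct edge.
Reflexive (axiom T): no — 4 is not related to itself.
Euclidean (axiom 5): no — 0 R 1 and 0 R 3, but not 1 R 3.
So F validates K, K4; S4 would additionally require R to be reflexive. The strongest is K4.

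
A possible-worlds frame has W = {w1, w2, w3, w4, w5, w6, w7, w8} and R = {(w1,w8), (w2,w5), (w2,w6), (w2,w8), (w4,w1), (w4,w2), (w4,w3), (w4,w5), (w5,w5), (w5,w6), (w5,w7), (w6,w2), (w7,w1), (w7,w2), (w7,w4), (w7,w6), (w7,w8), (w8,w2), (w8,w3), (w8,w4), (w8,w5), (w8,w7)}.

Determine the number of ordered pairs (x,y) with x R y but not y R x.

15

Enumerating: (w1,w8), (w2,w5), (w4,w1), (w4,w2), (w4,w3), (w4,w5), (w5,w6), (w5,w7), (w7,w1), (w7,w2), (w7,w4), (w7,w6), (w8,w3), (w8,w4), (w8,w5).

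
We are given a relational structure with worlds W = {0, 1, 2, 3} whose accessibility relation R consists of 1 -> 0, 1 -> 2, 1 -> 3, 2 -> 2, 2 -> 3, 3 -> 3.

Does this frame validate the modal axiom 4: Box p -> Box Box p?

Yes

Axiom 4 corresponds to the accessibility relation being transitive.
Transitive: yes — every two-step R-path is closed by a direct edge.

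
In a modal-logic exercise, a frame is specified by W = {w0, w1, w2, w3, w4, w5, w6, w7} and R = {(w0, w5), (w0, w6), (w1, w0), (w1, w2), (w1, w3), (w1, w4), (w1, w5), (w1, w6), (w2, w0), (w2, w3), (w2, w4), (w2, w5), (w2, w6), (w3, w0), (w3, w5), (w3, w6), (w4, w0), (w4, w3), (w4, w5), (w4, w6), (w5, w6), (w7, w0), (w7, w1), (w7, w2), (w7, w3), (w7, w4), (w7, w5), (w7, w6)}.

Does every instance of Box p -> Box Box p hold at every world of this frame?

Axiom 4 corresponds to the accessibility relation being transitive.
Transitive: yes — every two-step R-path is closed by a direct edge.

Yes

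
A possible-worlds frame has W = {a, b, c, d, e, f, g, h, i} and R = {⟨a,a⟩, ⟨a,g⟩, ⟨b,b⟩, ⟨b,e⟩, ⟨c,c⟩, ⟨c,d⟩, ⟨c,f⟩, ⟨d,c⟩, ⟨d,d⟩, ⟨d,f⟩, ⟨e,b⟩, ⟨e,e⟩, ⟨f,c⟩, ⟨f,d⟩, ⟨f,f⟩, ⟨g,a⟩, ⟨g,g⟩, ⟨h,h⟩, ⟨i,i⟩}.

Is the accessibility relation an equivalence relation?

Yes

Reflexive: yes — every world is R-related to itself.
Symmetric: yes — every pair in R has its reverse in R.
Transitive: yes — every two-step R-path is closed by a direct edge.
So R is an equivalence relation.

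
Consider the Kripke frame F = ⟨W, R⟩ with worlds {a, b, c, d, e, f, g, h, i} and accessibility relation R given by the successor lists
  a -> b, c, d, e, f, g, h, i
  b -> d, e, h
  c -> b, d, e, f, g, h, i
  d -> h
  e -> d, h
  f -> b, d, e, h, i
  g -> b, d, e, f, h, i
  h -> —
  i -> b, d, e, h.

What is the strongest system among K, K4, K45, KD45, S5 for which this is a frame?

K4

Transitive (axiom 4): yes — every two-step R-path is closed by a direct edge.
Euclidean (axiom 5): no — a R b and a R c, but not b R c.
Serial (axiom D): no — h has no R-successor.
Reflexive (axiom T): no — a is not related to itself.
So F validates K, K4; K45 would additionally require R to be Euclidean. The strongest is K4.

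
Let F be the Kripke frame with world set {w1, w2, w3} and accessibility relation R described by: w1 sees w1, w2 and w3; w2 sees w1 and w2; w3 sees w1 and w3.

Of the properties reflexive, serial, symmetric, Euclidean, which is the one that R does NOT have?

Euclidean

Reflexive: yes — every world is R-related to itself.
Serial: yes — every world has a successor (e.g. w1 R w1).
Symmetric: yes — every pair in R has its reverse in R.
Euclidean: no — w1 R w2 and w1 R w3, but not w2 R w3.
Only Euclidean fails.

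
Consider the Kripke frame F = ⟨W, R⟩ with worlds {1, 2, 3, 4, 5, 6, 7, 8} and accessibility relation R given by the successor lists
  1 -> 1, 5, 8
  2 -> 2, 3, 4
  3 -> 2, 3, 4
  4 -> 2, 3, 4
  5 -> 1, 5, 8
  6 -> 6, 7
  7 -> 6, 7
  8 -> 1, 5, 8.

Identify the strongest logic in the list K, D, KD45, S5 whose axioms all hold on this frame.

S5

Serial (axiom D): yes — every world has a successor (e.g. 1 R 1).
Euclidean (axiom 5): yes — any two successors of a common world are R-related.
Transitive (axiom 4): yes — every two-step R-path is closed by a direct edge.
Reflexive (axiom T): yes — every world is R-related to itself.
So F validates K, D, KD45, S5. The strongest is S5.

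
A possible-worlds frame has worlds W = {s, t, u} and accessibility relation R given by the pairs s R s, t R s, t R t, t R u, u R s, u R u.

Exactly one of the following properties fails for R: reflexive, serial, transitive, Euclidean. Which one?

Euclidean

Reflexive: yes — every world is R-related to itself.
Serial: yes — every world has a successor (e.g. s R s).
Transitive: yes — every two-step R-path is closed by a direct edge.
Euclidean: no — t R s and t R u, but not s R u.
Only Euclidean fails.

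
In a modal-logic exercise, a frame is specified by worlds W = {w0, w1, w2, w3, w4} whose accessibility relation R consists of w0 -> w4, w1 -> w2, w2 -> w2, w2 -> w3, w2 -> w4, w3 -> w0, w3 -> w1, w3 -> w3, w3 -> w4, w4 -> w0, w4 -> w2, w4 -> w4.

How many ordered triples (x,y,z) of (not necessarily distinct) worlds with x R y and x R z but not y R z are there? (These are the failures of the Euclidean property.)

14

Enumerating: (w2,w3,w2), (w2,w4,w3), (w3,w0,w0), (w3,w0,w1), (w3,w0,w3), (w3,w1,w0), (w3,w1,w1), (w3,w1,w3), (w3,w1,w4), (w3,w4,w1), (w3,w4,w3), (w4,w0,w0), (w4,w0,w2), (w4,w2,w0).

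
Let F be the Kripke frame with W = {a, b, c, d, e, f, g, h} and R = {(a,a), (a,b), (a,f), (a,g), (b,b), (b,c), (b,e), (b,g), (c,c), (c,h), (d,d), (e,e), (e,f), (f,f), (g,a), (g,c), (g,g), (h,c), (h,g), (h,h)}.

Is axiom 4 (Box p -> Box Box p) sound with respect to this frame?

Axiom 4 corresponds to the accessibility relation being transitive.
Transitive: no — a R b and b R c, but not a R c.

No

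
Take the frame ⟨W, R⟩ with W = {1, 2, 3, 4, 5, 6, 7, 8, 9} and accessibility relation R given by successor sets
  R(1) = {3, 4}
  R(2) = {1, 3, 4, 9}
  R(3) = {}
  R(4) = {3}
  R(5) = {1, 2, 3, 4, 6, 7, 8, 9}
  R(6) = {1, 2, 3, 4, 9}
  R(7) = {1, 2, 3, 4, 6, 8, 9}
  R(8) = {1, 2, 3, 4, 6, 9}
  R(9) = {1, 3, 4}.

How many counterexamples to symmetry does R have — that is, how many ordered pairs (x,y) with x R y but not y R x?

Enumerating: (1,3), (1,4), (2,1), (2,3), (2,4), (2,9), (4,3), (5,1), (5,2), (5,3), (5,4), (5,6), … and 24 more.
Total: 36.

36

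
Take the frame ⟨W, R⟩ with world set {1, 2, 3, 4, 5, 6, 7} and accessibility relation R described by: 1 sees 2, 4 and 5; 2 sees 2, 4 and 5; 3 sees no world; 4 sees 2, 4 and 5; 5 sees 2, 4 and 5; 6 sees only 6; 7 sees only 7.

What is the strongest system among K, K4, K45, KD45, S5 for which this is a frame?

Transitive (axiom 4): yes — every two-step R-path is closed by a direct edge.
Euclidean (axiom 5): yes — any two successors of a common world are R-related.
Serial (axiom D): no — 3 has no R-successor.
Reflexive (axiom T): no — 1 is not related to itself.
So F validates K, K4, K45; KD45 would additionally require R to be serial. The strongest is K45.

K45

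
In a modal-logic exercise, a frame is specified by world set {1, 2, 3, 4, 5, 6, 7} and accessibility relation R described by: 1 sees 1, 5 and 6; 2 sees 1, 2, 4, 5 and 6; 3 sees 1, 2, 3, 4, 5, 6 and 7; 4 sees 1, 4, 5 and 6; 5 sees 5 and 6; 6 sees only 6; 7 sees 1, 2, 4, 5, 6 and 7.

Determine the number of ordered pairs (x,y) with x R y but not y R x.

21

Enumerating: (1,5), (1,6), (2,1), (2,4), (2,5), (2,6), (3,1), (3,2), (3,4), (3,5), (3,6), (3,7), … and 9 more.
Total: 21.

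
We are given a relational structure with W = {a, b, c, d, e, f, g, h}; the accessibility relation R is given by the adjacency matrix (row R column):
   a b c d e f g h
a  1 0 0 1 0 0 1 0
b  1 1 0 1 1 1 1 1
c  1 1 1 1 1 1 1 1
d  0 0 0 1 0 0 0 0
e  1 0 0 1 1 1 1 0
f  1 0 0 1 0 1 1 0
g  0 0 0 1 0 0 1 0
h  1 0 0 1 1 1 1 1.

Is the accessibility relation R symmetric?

Symmetric: no — a R d but not d R a.

No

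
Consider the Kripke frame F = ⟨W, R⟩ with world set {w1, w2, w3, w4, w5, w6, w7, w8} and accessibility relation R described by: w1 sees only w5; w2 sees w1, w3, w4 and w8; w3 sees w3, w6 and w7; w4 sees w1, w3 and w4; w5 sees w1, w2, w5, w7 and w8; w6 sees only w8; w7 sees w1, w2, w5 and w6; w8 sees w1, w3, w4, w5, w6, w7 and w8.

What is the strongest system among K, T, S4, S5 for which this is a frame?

K

Reflexive (axiom T): no — w1 is not related to itself.
Transitive (axiom 4): no — w1 R w5 and w5 R w2, but not w1 R w2.
Euclidean (axiom 5): no — w2 R w1 and w2 R w3, but not w1 R w3.
So F validates K; T would additionally require R to be reflexive. The strongest is K.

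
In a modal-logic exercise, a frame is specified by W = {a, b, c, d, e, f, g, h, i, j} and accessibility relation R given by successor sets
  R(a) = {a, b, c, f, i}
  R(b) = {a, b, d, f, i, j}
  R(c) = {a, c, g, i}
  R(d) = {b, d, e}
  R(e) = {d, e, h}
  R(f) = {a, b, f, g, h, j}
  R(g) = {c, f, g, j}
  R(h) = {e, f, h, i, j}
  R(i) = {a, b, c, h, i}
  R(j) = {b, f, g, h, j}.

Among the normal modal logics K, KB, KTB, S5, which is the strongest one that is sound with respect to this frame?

Symmetric (axiom B): yes — every pair in R has its reverse in R.
Reflexive (axiom T): yes — every world is R-related to itself.
Euclidean (axiom 5): no — a R b and a R c, but not b R c.
So F validates K, KB, KTB; S5 would additionally require R to be Euclidean. The strongest is KTB.

KTB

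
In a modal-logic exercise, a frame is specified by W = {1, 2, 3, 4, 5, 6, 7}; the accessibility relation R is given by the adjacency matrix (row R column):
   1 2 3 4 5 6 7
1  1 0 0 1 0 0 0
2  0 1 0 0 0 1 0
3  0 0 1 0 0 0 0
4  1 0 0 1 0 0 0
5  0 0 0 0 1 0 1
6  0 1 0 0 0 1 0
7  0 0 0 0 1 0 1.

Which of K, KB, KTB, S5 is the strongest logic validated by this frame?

Symmetric (axiom B): yes — every pair in R has its reverse in R.
Reflexive (axiom T): yes — every world is R-related to itself.
Euclidean (axiom 5): yes — any two successors of a common world are R-related.
So F validates K, KB, KTB, S5. The strongest is S5.

S5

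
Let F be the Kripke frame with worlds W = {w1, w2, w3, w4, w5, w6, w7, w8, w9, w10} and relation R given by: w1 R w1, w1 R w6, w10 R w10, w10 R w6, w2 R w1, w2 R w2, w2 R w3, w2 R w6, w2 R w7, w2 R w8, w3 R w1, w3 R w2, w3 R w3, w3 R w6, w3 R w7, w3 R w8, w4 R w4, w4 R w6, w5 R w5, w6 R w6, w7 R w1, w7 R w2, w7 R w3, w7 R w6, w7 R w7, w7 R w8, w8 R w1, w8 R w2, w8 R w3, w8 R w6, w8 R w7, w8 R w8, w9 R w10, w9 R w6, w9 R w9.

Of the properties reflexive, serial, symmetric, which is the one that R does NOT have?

Reflexive: yes — every world is R-related to itself.
Serial: yes — every world has a successor (e.g. w1 R w1).
Symmetric: no — w1 R w6 but not w6 R w1.
Only symmetric fails.

symmetric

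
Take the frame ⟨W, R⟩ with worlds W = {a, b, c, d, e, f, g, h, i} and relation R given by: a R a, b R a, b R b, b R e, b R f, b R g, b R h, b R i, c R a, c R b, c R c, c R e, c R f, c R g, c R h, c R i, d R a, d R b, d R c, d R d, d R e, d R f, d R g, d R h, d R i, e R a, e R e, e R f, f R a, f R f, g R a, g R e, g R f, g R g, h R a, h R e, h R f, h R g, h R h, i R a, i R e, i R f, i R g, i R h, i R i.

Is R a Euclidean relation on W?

Euclidean: no — b R a and b R e, but not a R e.

No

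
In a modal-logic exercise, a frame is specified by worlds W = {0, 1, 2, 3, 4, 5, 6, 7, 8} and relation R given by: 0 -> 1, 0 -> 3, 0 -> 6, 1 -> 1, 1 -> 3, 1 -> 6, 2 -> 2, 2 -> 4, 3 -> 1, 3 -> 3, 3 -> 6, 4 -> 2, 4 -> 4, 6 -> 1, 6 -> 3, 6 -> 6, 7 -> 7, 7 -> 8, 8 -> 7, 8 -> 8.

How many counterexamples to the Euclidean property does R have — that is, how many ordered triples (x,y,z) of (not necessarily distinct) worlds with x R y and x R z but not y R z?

R is Euclidean; there are no such tuples.

0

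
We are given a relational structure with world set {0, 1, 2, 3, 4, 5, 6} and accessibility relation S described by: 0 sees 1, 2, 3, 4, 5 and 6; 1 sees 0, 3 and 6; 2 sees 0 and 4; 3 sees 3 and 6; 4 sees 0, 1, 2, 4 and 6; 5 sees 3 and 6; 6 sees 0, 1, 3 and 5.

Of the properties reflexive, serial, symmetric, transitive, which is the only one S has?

serial

Reflexive: no — 0 is not related to itself.
Serial: yes — every world has a successor (e.g. 0 S 1).
Symmetric: no — 0 S 3 but not 3 S 0.
Transitive: no — 1 S 0 and 0 S 2, but not 1 S 2.
Only serial holds.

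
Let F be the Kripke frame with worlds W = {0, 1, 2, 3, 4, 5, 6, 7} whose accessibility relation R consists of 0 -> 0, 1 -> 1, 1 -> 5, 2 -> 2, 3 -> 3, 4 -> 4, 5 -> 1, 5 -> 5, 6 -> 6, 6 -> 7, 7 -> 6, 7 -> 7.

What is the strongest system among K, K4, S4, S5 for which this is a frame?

Transitive (axiom 4): yes — every two-step R-path is closed by a direct edge.
Reflexive (axiom T): yes — every world is R-related to itself.
Euclidean (axiom 5): yes — any two successors of a common world are R-related.
So F validates K, K4, S4, S5. The strongest is S5.

S5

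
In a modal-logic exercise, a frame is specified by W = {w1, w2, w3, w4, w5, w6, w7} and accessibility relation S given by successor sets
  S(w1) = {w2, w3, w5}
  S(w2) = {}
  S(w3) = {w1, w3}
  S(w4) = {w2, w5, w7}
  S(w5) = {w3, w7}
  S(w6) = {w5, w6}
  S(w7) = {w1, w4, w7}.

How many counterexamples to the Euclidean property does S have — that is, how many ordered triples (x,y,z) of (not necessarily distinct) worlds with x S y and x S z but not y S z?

24

Enumerating: (w1,w2,w2), (w1,w2,w3), (w1,w2,w5), (w1,w3,w2), (w1,w3,w5), (w1,w5,w2), (w1,w5,w5), (w3,w1,w1), (w4,w2,w2), (w4,w2,w5), (w4,w2,w7), (w4,w5,w2), … and 12 more.
Total: 24.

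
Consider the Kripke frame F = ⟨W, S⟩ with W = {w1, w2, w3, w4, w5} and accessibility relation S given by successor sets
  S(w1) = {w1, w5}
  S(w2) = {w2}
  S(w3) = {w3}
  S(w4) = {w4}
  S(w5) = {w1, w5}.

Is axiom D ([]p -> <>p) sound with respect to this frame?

Axiom D corresponds to the accessibility relation being serial.
Serial: yes — every world has a successor (e.g. w1 S w1).

Yes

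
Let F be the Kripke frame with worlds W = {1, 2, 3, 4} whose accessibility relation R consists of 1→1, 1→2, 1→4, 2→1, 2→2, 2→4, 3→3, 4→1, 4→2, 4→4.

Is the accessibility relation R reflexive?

Yes

Reflexive: yes — every world is R-related to itself.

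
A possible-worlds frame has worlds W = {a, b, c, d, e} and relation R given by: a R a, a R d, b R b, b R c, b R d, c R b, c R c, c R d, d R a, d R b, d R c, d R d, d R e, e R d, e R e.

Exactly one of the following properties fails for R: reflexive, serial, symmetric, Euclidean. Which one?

Reflexive: yes — every world is R-related to itself.
Serial: yes — every world has a successor (e.g. a R a).
Symmetric: yes — every pair in R has its reverse in R.
Euclidean: no — d R a and d R b, but not a R b.
Only Euclidean fails.

Euclidean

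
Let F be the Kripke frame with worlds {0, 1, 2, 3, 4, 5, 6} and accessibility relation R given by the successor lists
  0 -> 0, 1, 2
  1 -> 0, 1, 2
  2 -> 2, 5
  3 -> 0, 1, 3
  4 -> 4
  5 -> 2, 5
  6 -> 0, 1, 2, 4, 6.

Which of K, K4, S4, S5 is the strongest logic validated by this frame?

K

Transitive (axiom 4): no — 0 R 2 and 2 R 5, but not 0 R 5.
Reflexive (axiom T): yes — every world is R-related to itself.
Euclidean (axiom 5): no — 0 R 2 and 0 R 1, but not 2 R 1.
So F validates K; K4 would additionally require R to be transitive. The strongest is K.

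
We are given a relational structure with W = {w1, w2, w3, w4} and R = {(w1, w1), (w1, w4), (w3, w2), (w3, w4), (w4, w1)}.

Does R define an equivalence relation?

No

Reflexive: no — w2 is not related to itself.
Symmetric: no — w3 R w2 but not w2 R w3.
Transitive: no — w3 R w4 and w4 R w1, but not w3 R w1.
So R is not an equivalence relation.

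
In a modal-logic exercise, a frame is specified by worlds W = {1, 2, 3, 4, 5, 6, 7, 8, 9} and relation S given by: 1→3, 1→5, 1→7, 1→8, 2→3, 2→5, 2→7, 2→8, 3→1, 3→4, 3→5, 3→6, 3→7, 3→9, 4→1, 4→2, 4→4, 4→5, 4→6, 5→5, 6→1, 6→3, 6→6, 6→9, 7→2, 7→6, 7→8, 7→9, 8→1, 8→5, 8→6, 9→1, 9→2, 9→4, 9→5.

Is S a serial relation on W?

Yes

Serial: yes — every world has a successor (e.g. 1 S 3).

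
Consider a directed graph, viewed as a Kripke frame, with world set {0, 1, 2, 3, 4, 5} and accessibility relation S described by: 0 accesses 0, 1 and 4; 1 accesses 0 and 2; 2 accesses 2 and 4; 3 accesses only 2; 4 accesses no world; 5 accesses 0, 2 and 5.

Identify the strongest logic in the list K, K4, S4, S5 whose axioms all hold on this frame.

K

Transitive (axiom 4): no — 0 S 1 and 1 S 2, but not 0 S 2.
Reflexive (axiom T): no — 1 is not related to itself.
Euclidean (axiom 5): no — 0 S 1 and 0 S 4, but not 1 S 4.
So F validates K; K4 would additionally require S to be transitive. The strongest is K.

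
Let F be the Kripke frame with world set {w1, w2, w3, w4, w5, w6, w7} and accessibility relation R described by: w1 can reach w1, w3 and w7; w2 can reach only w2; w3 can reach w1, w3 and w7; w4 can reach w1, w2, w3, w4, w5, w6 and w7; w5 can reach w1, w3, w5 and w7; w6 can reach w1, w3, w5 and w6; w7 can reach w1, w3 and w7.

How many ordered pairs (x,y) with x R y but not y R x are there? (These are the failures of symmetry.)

Enumerating: (w4,w1), (w4,w2), (w4,w3), (w4,w5), (w4,w6), (w4,w7), (w5,w1), (w5,w3), (w5,w7), (w6,w1), (w6,w3), (w6,w5).

12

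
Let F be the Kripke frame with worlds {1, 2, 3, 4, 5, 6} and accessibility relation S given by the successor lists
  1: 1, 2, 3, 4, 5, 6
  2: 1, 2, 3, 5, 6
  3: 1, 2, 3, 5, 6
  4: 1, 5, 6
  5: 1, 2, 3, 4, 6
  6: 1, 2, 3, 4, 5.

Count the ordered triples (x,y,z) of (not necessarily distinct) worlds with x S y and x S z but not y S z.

25

Enumerating: (1,2,4), (1,3,4), (1,4,2), (1,4,3), (1,4,4), (1,5,5), (1,6,6), (2,5,5), (2,6,6), (3,5,5), (3,6,6), (4,5,5), … and 13 more.
Total: 25.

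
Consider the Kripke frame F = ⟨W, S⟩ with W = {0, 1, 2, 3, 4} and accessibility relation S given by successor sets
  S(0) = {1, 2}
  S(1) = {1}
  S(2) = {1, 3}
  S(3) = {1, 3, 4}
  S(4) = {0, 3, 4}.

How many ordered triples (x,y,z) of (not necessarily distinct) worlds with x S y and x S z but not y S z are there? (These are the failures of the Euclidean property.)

10

Enumerating: (0,1,2), (0,2,2), (2,1,3), (3,1,3), (3,1,4), (3,4,1), (4,0,0), (4,0,3), (4,0,4), (4,3,0).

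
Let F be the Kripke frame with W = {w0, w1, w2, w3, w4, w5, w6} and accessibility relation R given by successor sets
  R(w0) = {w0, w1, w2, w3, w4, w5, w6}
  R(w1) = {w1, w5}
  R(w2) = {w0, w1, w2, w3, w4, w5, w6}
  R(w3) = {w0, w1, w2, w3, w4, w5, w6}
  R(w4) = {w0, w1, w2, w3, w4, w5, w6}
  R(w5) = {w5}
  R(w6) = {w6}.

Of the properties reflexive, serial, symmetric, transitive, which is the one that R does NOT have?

Reflexive: yes — every world is R-related to itself.
Serial: yes — every world has a successor (e.g. w0 R w0).
Symmetric: no — w0 R w1 but not w1 R w0.
Transitive: yes — every two-step R-path is closed by a direct edge.
Only symmetric fails.

symmetric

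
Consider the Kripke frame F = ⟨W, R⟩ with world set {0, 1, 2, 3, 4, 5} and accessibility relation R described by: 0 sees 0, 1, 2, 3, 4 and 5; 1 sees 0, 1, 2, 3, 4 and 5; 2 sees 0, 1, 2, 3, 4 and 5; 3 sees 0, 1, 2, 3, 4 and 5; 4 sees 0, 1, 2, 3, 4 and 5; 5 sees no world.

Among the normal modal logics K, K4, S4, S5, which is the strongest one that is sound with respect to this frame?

Transitive (axiom 4): yes — every two-step R-path is closed by a direct edge.
Reflexive (axiom T): no — 5 is not related to itself.
Euclidean (axiom 5): no — 0 R 5 and 0 R 1, but not 5 R 1.
So F validates K, K4; S4 would additionally require R to be reflexive. The strongest is K4.

K4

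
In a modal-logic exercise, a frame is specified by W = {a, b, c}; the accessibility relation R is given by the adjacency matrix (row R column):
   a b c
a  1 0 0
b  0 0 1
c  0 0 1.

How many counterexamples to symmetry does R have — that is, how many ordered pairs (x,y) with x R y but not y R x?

Enumerating: (b,c).

1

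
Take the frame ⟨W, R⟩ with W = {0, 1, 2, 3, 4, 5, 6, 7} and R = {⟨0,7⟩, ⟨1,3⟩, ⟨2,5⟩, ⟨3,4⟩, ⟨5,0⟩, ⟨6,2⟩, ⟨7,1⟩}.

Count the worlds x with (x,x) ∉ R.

8

Enumerating: 0, 1, 2, 3, 4, 5, 6, 7.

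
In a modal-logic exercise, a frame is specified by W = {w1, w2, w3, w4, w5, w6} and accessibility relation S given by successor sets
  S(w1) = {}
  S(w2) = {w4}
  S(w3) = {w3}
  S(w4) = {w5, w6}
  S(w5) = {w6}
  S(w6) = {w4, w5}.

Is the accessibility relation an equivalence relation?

Reflexive: no — w1 is not related to itself.
Symmetric: no — w2 S w4 but not w4 S w2.
Transitive: no — w2 S w4 and w4 S w5, but not w2 S w5.
So S is not an equivalence relation.

No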